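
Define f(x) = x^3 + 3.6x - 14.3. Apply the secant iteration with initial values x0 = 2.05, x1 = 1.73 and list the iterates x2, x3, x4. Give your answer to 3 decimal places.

1.932, 1.942, 1.941

f(2.05) = 1.69512, f(1.73) = -2.89428
x2 = 1.73000 − (-2.89428)·(1.73000 − 2.05000) / (-2.89428 − 1.69512) = 1.73000 − (0.92617)/(-4.58941) = 1.93181
f(1.93181) = -0.13624
x3 = 1.93181 − (-0.13624)·(1.93181 − 1.73000) / (-0.13624 − (-2.89428)) = 1.93181 − (-0.02749)/(2.75804) = 1.94177
f(1.94177) = 0.01183
x4 = 1.94177 − 0.01183·(1.94177 − 1.93181) / (0.01183 − (-0.13624)) = 1.94177 − (0.00012)/(0.14807) = 1.94098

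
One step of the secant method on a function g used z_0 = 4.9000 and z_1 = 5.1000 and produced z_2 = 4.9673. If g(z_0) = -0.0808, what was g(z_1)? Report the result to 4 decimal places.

The secant line through (4.9000, -0.0808) and (5.1000, g(z_1)) crosses zero at z_2 = 4.9673.
So (4.9000, -0.0808), (5.1000, g(z_1)), (4.9673, 0) are collinear:
g(z_1) = -0.0808 · (5.1000 − 4.9673) / (4.9000 − 4.9673) = -0.0808 · (0.132700)/(-0.067300) = 0.159319

0.1593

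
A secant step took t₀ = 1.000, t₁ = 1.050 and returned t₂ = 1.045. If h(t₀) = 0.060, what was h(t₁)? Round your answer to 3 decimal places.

The secant line through (1.000, 0.060) and (1.050, h(t₁)) crosses zero at t₂ = 1.045.
So (1.000, 0.060), (1.050, h(t₁)), (1.045, 0) are collinear:
h(t₁) = 0.060 · (1.050 − 1.045) / (1.000 − 1.045) = 0.060 · (0.00500)/(-0.04500) = -0.00667

-0.007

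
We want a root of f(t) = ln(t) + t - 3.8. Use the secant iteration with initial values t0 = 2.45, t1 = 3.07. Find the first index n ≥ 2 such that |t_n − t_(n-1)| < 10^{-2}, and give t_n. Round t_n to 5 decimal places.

f(2.45) = -0.4539120, f(3.07) = 0.3916776
t2 = 3.0700000 − 0.3916776·(0.6200000)/(0.8455895) = 2.7828156;  |Δ| = 0.2871844
f(2.7828156) = 0.0062789
t3 = 2.7828156 − 0.0062789·(-0.2871844)/(-0.3853987) = 2.7781369;  |Δ| = 0.0046788
|t3 − t2| = 0.0046788 < 10^{-2}

n = 3, t_n = 2.77814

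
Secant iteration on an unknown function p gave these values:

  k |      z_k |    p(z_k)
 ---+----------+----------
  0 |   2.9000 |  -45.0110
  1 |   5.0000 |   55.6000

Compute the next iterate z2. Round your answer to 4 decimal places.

3.8395

z2 = 5.0000 − 55.6000·(5.0000 − 2.9000) / (55.6000 − (-45.0110))
   = 5.0000 − (116.760000)/(100.611000) = 3.839491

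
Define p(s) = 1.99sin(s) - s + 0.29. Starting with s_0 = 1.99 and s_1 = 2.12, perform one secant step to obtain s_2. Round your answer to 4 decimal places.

2.0511

p(1.99) = 0.117693, p(2.12) = -0.132648
s_2 = 2.120000 − (-0.132648)·(2.120000 − 1.990000) / (-0.132648 − 0.117693) = 2.120000 − (-0.017244)/(-0.250341) = 2.051117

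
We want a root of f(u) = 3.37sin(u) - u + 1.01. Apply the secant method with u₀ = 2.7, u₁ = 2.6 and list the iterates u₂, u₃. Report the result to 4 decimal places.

f(2.7) = -0.249730, f(2.6) = 0.147240
u₂ = 2.600000 − 0.147240·(2.600000 − 2.700000) / (0.147240 − (-0.249730)) = 2.600000 − (-0.014724)/(0.396969) = 2.637091
f(2.637091) = 0.001870
u₃ = 2.637091 − 0.001870·(2.637091 − 2.600000) / (0.001870 − 0.147240) = 2.637091 − (0.000069)/(-0.145369) = 2.637568

2.6371, 2.6376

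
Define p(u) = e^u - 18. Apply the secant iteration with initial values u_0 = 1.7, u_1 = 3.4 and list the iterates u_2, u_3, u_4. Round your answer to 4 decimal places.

2.5695, 2.8122, 2.9038

p(1.7) = -12.526053, p(3.4) = 11.964100
u_2 = 3.400000 − 11.964100·(3.400000 − 1.700000) / (11.964100 − (-12.526053)) = 3.400000 − (20.338970)/(24.490153) = 2.569504
p(2.569504) = -4.940653
u_3 = 2.569504 − (-4.940653)·(2.569504 − 3.400000) / (-4.940653 − 11.964100) = 2.569504 − (4.103191)/(-16.904753) = 2.812228
p(2.812228) = -1.353029
u_4 = 2.812228 − (-1.353029)·(2.812228 − 2.569504) / (-1.353029 − (-4.940653)) = 2.812228 − (-0.328413)/(3.587624) = 2.903769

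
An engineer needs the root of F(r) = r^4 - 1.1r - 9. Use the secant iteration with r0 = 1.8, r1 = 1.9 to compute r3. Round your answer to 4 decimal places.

1.8212

F(1.8) = -0.482400, F(1.9) = 1.942100
r2 = 1.900000 − 1.942100·(1.900000 − 1.800000) / (1.942100 − (-0.482400)) = 1.900000 − (0.194210)/(2.424500) = 1.819897
F(1.819897) = -0.032379
r3 = 1.819897 − (-0.032379)·(1.819897 − 1.900000) / (-0.032379 − 1.942100) = 1.819897 − (0.002594)/(-1.974479) = 1.821210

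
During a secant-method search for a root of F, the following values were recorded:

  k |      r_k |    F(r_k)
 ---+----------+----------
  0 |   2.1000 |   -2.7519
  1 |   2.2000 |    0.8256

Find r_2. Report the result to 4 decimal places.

2.1769

r_2 = 2.2000 − 0.8256·(2.2000 − 2.1000) / (0.8256 − (-2.7519))
   = 2.2000 − (0.082560)/(3.577500) = 2.176922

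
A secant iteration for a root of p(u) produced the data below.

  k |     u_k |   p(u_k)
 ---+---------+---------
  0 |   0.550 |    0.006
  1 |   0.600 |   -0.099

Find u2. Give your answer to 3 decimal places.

u2 = 0.600 − (-0.099)·(0.600 − 0.550) / (-0.099 − 0.006)
   = 0.600 − (-0.00495)/(-0.10500) = 0.55286

0.553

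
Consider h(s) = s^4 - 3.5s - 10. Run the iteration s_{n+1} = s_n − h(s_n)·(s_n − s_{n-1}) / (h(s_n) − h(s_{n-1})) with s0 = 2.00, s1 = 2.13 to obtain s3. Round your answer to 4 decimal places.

h(2.00) = -1.000000, h(2.13) = 3.128462
s2 = 2.130000 − 3.128462·(2.130000 − 2.000000) / (3.128462 − (-1.000000)) = 2.130000 − (0.406700)/(4.128462) = 2.031489
h(2.031489) = -0.078524
s3 = 2.031489 − (-0.078524)·(2.031489 − 2.130000) / (-0.078524 − 3.128462) = 2.031489 − (0.007735)/(-3.206985) = 2.033901

2.0339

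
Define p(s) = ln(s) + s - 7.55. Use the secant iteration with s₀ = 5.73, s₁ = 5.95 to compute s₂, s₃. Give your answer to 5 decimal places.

5.79342, 5.79330

p(5.73) = -0.0742845, p(5.95) = 0.1833912
s₂ = 5.9500000 − 0.1833912·(5.9500000 − 5.7300000) / (0.1833912 − (-0.0742845)) = 5.9500000 − (0.0403461)/(0.2576757) = 5.7934231
p(5.7934231) = 0.0001464
s₃ = 5.7934231 − 0.0001464·(5.7934231 − 5.9500000) / (0.0001464 − 0.1833912) = 5.7934231 − (-0.0000229)/(-0.1832448) = 5.7932980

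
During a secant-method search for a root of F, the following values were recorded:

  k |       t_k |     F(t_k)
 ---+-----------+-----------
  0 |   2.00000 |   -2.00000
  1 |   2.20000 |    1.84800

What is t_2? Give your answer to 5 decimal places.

t_2 = 2.20000 − 1.84800·(2.20000 − 2.00000) / (1.84800 − (-2.00000))
   = 2.20000 − (0.3696000)/(3.8480000) = 2.1039501

2.10395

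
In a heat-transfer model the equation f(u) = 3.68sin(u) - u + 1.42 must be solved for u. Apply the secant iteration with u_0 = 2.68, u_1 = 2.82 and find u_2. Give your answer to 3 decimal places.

f(2.68) = 0.37898, f(2.82) = -0.23683
u_2 = 2.82000 − (-0.23683)·(2.82000 − 2.68000) / (-0.23683 − 0.37898) = 2.82000 − (-0.03316)/(-0.61581) = 2.76616

2.766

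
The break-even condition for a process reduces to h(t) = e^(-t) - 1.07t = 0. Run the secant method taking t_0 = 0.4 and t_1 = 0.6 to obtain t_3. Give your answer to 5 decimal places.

0.54298

h(0.4) = 0.2423200, h(0.6) = -0.0931884
t_2 = 0.6000000 − (-0.0931884)·(0.6000000 − 0.4000000) / (-0.0931884 − 0.2423200) = 0.6000000 − (-0.0186377)/(-0.3355084) = 0.5444495
h(0.5444495) = -0.0023998
t_3 = 0.5444495 − (-0.0023998)·(0.5444495 − 0.6000000) / (-0.0023998 − (-0.0931884)) = 0.5444495 − (0.0001333)/(0.0907885) = 0.5429811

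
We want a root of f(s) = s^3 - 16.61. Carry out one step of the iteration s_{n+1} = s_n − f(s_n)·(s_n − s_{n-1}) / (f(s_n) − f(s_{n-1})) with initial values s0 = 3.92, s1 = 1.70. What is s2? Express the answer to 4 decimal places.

f(3.92) = 43.626288, f(1.70) = -11.697000
s2 = 1.700000 − (-11.697000)·(1.700000 − 3.920000) / (-11.697000 − 43.626288) = 1.700000 − (25.967340)/(-55.323288) = 2.169374

2.1694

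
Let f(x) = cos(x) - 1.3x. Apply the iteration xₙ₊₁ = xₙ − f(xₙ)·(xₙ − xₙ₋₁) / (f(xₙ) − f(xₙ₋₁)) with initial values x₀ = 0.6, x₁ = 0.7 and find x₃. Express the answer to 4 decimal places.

f(0.6) = 0.045336, f(0.7) = -0.145158
x₂ = 0.700000 − (-0.145158)·(0.700000 − 0.600000) / (-0.145158 − 0.045336) = 0.700000 − (-0.014516)/(-0.190493) = 0.623799
f(0.623799) = 0.000726
x₃ = 0.623799 − 0.000726·(0.623799 − 0.700000) / (0.000726 − (-0.145158)) = 0.623799 − (-0.000055)/(0.145884) = 0.624178

0.6242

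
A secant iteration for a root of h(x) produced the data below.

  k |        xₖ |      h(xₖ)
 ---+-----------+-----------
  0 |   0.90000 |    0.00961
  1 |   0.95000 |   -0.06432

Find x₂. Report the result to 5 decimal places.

0.90650

x₂ = 0.95000 − (-0.06432)·(0.95000 − 0.90000) / (-0.06432 − 0.00961)
   = 0.95000 − (-0.0032160)/(-0.0739300) = 0.9064994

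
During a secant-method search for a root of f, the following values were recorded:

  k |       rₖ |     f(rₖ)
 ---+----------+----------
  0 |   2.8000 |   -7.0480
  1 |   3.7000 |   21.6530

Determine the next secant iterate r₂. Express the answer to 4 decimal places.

r₂ = 3.7000 − 21.6530·(3.7000 − 2.8000) / (21.6530 − (-7.0480))
   = 3.7000 − (19.487700)/(28.701000) = 3.021010

3.0210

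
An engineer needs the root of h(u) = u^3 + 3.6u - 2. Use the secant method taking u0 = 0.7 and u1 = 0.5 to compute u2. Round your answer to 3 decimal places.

0.516

h(0.7) = 0.86300, h(0.5) = -0.07500
u2 = 0.50000 − (-0.07500)·(0.50000 − 0.70000) / (-0.07500 − 0.86300) = 0.50000 − (0.01500)/(-0.93800) = 0.51599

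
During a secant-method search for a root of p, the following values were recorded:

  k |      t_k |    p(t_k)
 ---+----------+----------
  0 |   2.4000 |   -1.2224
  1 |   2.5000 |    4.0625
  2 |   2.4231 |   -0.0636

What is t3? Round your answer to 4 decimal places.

t3 = 2.4231 − (-0.0636)·(2.4231 − 2.5000) / (-0.0636 − 4.0625)
   = 2.4231 − (0.004891)/(-4.126100) = 2.424285

2.4243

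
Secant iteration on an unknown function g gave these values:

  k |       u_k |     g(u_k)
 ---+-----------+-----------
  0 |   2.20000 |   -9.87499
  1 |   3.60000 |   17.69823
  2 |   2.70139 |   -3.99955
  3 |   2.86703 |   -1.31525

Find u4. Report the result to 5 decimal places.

u4 = 2.86703 − (-1.31525)·(2.86703 − 2.70139) / (-1.31525 − (-3.99955))
   = 2.86703 − (-0.2178580)/(2.6843000) = 2.9481901

2.94819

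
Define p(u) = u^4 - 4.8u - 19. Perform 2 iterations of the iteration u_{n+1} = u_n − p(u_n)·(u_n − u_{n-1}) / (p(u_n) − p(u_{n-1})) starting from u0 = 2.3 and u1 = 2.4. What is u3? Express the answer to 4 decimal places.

2.3453

p(2.3) = -2.055900, p(2.4) = 2.657600
u2 = 2.400000 − 2.657600·(2.400000 − 2.300000) / (2.657600 − (-2.055900)) = 2.400000 − (0.265760)/(4.713500) = 2.343617
p(2.343617) = -0.081346
u3 = 2.343617 − (-0.081346)·(2.343617 − 2.400000) / (-0.081346 − 2.657600) = 2.343617 − (0.004587)/(-2.738946) = 2.345292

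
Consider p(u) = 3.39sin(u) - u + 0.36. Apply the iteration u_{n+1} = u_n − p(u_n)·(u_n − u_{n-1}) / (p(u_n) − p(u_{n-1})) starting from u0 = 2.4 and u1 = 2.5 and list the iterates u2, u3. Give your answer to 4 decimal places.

2.4692, 2.4698

p(2.4) = 0.249820, p(2.5) = -0.111179
u2 = 2.500000 − (-0.111179)·(2.500000 − 2.400000) / (-0.111179 − 0.249820) = 2.500000 − (-0.011118)/(-0.361000) = 2.469202
p(2.469202) = 0.002286
u3 = 2.469202 − 0.002286·(2.469202 − 2.500000) / (0.002286 − (-0.111179)) = 2.469202 − (-0.000070)/(0.113465) = 2.469823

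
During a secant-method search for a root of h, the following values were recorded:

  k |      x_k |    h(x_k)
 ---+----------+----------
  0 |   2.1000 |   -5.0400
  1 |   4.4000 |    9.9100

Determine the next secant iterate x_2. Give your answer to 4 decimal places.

2.8754

x_2 = 4.4000 − 9.9100·(4.4000 − 2.1000) / (9.9100 − (-5.0400))
   = 4.4000 − (22.793000)/(14.950000) = 2.875385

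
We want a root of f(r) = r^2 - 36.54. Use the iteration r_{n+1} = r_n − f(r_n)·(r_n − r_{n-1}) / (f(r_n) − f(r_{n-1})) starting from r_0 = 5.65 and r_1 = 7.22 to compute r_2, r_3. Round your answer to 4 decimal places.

f(5.65) = -4.617500, f(7.22) = 15.588400
r_2 = 7.220000 − 15.588400·(7.220000 − 5.650000) / (15.588400 − (-4.617500)) = 7.220000 − (24.473788)/(20.205900) = 6.008780
f(6.008780) = -0.434562
r_3 = 6.008780 − (-0.434562)·(6.008780 − 7.220000) / (-0.434562 − 15.588400) = 6.008780 − (0.526350)/(-16.022962) = 6.041630

6.0088, 6.0416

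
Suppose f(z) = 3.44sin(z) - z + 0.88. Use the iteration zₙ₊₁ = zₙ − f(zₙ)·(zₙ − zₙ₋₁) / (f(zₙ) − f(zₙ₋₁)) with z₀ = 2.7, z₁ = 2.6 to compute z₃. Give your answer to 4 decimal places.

f(2.7) = -0.349813, f(2.6) = 0.053325
z₂ = 2.600000 − 0.053325·(2.600000 − 2.700000) / (0.053325 − (-0.349813)) = 2.600000 − (-0.005332)/(0.403138) = 2.613227
f(2.613227) = 0.000953
z₃ = 2.613227 − 0.000953·(2.613227 − 2.600000) / (0.000953 − 0.053325) = 2.613227 − (0.000013)/(-0.052372) = 2.613468

2.6135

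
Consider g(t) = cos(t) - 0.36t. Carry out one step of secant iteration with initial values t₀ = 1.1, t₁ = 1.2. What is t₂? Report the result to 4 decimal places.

g(1.1) = 0.057596, g(1.2) = -0.069642
t₂ = 1.200000 − (-0.069642)·(1.200000 − 1.100000) / (-0.069642 − 0.057596) = 1.200000 − (-0.006964)/(-0.127238) = 1.145266

1.1453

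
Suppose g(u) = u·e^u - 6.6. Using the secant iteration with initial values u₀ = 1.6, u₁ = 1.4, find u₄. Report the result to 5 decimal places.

1.48898

g(1.6) = 1.3248519, g(1.4) = -0.9227200
u₂ = 1.4000000 − (-0.9227200)·(1.4000000 − 1.6000000) / (-0.9227200 − 1.3248519) = 1.4000000 − (0.1845440)/(-2.2475719) = 1.4821082
g(1.4821082) = -0.0754390
u₃ = 1.4821082 − (-0.0754390)·(1.4821082 − 1.4000000) / (-0.0754390 − (-0.9227200)) = 1.4821082 − (-0.0061942)/(0.8472811) = 1.4894188
g(1.4894188) = 0.0048535
u₄ = 1.4894188 − 0.0048535·(1.4894188 − 1.4821082) / (0.0048535 − (-0.0754390)) = 1.4894188 − (0.0000355)/(0.0802925) = 1.4889769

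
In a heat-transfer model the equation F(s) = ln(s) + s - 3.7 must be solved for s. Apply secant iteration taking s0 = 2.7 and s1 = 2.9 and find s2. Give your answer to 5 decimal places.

2.70497

F(2.7) = -0.0067482, F(2.9) = 0.2647107
s2 = 2.9000000 − 0.2647107·(2.9000000 − 2.7000000) / (0.2647107 − (-0.0067482)) = 2.9000000 − (0.0529421)/(0.2714590) = 2.7049718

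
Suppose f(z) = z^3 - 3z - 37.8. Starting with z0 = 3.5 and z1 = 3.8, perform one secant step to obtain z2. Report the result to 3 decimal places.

3.647

f(3.5) = -5.42500, f(3.8) = 5.67200
z2 = 3.80000 − 5.67200·(3.80000 − 3.50000) / (5.67200 − (-5.42500)) = 3.80000 − (1.70160)/(11.09700) = 3.64666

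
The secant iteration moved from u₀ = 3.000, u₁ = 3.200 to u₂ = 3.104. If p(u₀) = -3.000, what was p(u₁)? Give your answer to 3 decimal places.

2.769

The secant line through (3.000, -3.000) and (3.200, p(u₁)) crosses zero at u₂ = 3.104.
So (3.000, -3.000), (3.200, p(u₁)), (3.104, 0) are collinear:
p(u₁) = -3.000 · (3.200 − 3.104) / (3.000 − 3.104) = -3.000 · (0.09600)/(-0.10400) = 2.76923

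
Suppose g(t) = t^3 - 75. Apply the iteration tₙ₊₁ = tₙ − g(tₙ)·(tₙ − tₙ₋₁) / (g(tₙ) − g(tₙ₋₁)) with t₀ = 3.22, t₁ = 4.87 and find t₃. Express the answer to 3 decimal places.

g(3.22) = -41.61375, g(4.87) = 40.50130
t₂ = 4.87000 − 40.50130·(4.87000 − 3.22000) / (40.50130 − (-41.61375)) = 4.87000 − (66.82715)/(82.11505) = 4.05618
g(4.05618) = -8.26547
t₃ = 4.05618 − (-8.26547)·(4.05618 − 4.87000) / (-8.26547 − 40.50130) = 4.05618 − (6.72664)/(-48.76678) = 4.19411

4.194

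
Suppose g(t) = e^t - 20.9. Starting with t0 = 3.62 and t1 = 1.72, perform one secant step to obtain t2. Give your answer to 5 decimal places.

g(3.62) = 16.4375678, g(1.72) = -15.3154715
t2 = 1.7200000 − (-15.3154715)·(1.7200000 − 3.6200000) / (-15.3154715 − 16.4375678) = 1.7200000 − (29.0993959)/(-31.7530394) = 2.6364287

2.63643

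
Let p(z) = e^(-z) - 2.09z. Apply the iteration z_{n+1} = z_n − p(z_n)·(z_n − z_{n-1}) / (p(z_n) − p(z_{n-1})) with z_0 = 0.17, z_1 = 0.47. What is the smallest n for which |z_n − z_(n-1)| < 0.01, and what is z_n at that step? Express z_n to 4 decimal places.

p(0.17) = 0.488365, p(0.47) = -0.357298
z_2 = 0.470000 − (-0.357298)·(0.300000)/(-0.845663) = 0.343248;  |Δ| = 0.126752
p(0.343248) = -0.007926
z_3 = 0.343248 − (-0.007926)·(-0.126752)/(0.349371) = 0.340372;  |Δ| = 0.002876
|z_3 − z_2| = 0.002876 < 0.01

n = 3, z_n = 0.3404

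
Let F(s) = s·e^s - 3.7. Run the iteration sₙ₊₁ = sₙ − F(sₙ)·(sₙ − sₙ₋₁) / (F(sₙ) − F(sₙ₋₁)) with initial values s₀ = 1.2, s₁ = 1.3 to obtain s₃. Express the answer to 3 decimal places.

1.160

F(1.2) = 0.28414, F(1.3) = 1.07009
s₂ = 1.30000 − 1.07009·(1.30000 − 1.20000) / (1.07009 − 0.28414) = 1.30000 − (0.10701)/(0.78595) = 1.16385
F(1.16385) = 0.02691
s₃ = 1.16385 − 0.02691·(1.16385 − 1.30000) / (0.02691 − 1.07009) = 1.16385 − (-0.00366)/(-1.04318) = 1.16034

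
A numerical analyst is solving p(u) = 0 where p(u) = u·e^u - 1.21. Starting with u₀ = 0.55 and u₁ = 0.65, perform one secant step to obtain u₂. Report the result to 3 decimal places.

0.638

p(0.55) = -0.25671, p(0.65) = 0.03510
u₂ = 0.65000 − 0.03510·(0.65000 − 0.55000) / (0.03510 − (-0.25671)) = 0.65000 − (0.00351)/(0.29181) = 0.63797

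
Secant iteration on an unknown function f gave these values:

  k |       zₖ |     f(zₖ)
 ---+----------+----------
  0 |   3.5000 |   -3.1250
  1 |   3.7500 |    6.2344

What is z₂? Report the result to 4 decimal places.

3.5835

z₂ = 3.7500 − 6.2344·(3.7500 − 3.5000) / (6.2344 − (-3.1250))
   = 3.7500 − (1.558600)/(9.359400) = 3.583472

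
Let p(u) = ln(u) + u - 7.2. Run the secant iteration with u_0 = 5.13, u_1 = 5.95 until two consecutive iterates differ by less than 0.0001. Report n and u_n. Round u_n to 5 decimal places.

p(5.13) = -0.4348943, p(5.95) = 0.5333912
u_2 = 5.9500000 − 0.5333912·(0.8200000)/(0.9682856) = 5.4982936;  |Δ| = 0.4517064
p(5.4982936) = 0.0027314
u_3 = 5.4982936 − 0.0027314·(-0.4517064)/(-0.5306598) = 5.4959686;  |Δ| = 0.0023250
p(5.4959686) = -0.0000166
u_4 = 5.4959686 − (-0.0000166)·(-0.0023250)/(-0.0027479) = 5.4959826;  |Δ| = 0.0000140
|u_4 − u_3| = 0.0000140 < 0.0001

n = 4, u_n = 5.49598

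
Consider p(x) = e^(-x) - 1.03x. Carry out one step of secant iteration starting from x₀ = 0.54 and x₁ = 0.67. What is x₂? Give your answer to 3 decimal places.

p(0.54) = 0.02655, p(0.67) = -0.17839
x₂ = 0.67000 − (-0.17839)·(0.67000 − 0.54000) / (-0.17839 − 0.02655) = 0.67000 − (-0.02319)/(-0.20494) = 0.55684

0.557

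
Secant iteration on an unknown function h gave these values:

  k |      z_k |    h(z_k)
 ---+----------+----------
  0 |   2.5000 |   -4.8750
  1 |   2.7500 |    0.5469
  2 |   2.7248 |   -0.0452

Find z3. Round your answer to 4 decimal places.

z3 = 2.7248 − (-0.0452)·(2.7248 − 2.7500) / (-0.0452 − 0.5469)
   = 2.7248 − (0.001139)/(-0.592100) = 2.726724

2.7267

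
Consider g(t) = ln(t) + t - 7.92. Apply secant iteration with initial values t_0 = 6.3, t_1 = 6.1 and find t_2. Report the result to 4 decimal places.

g(6.3) = 0.220550, g(6.1) = -0.011711
t_2 = 6.100000 − (-0.011711)·(6.100000 − 6.300000) / (-0.011711 − 0.220550) = 6.100000 − (0.002342)/(-0.232261) = 6.110085

6.1101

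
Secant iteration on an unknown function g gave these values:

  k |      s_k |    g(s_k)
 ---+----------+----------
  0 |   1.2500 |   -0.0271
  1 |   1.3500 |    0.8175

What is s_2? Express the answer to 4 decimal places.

s_2 = 1.3500 − 0.8175·(1.3500 − 1.2500) / (0.8175 − (-0.0271))
   = 1.3500 − (0.081750)/(0.844600) = 1.253209

1.2532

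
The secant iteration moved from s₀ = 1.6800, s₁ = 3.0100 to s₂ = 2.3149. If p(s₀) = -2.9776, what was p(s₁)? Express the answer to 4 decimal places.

The secant line through (1.6800, -2.9776) and (3.0100, p(s₁)) crosses zero at s₂ = 2.3149.
So (1.6800, -2.9776), (3.0100, p(s₁)), (2.3149, 0) are collinear:
p(s₁) = -2.9776 · (3.0100 − 2.3149) / (1.6800 − 2.3149) = -2.9776 · (0.695100)/(-0.634900) = 3.259930

3.2599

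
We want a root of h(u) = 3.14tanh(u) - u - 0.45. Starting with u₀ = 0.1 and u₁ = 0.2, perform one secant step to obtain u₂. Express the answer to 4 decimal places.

0.2146

h(0.1) = -0.237042, h(0.2) = -0.030241
u₂ = 0.200000 − (-0.030241)·(0.200000 − 0.100000) / (-0.030241 − (-0.237042)) = 0.200000 − (-0.003024)/(0.206801) = 0.214623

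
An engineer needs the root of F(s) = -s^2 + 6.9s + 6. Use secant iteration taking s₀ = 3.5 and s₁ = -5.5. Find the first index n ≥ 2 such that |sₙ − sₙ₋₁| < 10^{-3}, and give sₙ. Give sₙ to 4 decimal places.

n = 8, sₙ = -0.7811

F(3.5) = 17.900000, F(-5.5) = -62.200000
s₂ = -5.500000 − (-62.200000)·(-9.000000)/(-80.100000) = 1.488764;  |Δ| = 6.988764
F(1.488764) = 14.056054
s₃ = 1.488764 − 14.056054·(6.988764)/(76.256054) = 0.200546;  |Δ| = 1.288218
F(0.200546) = 7.343547
s₄ = 0.200546 − 7.343547·(-1.288218)/(-6.712506) = -1.208778;  |Δ| = 1.409323
F(-1.208778) = -3.801708
s₅ = -1.208778 − (-3.801708)·(-1.409323)/(-11.145256) = -0.728050;  |Δ| = 0.480728
F(-0.728050) = 0.446402
s₆ = -0.728050 − 0.446402·(0.480728)/(4.248110) = -0.778566;  |Δ| = 0.050516
F(-0.778566) = 0.021733
s₇ = -0.778566 − 0.021733·(-0.050516)/(-0.424669) = -0.781151;  |Δ| = 0.002585
F(-0.781151) = -0.000137
s₈ = -0.781151 − (-0.000137)·(-0.002585)/(-0.021870) = -0.781135;  |Δ| = 0.000016
|s₈ − s₇| = 0.000016 < 10^{-3}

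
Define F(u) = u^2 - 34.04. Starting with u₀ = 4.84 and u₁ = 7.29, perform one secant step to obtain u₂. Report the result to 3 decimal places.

F(4.84) = -10.61440, F(7.29) = 19.10410
u₂ = 7.29000 − 19.10410·(7.29000 − 4.84000) / (19.10410 − (-10.61440)) = 7.29000 − (46.80505)/(29.71850) = 5.71505

5.715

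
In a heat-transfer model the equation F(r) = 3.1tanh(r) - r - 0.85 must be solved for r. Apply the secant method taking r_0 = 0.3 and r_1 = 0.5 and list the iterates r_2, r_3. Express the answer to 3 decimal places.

F(0.3) = -0.24693, F(0.5) = 0.08256
r_2 = 0.50000 − 0.08256·(0.50000 − 0.30000) / (0.08256 − (-0.24693)) = 0.50000 − (0.01651)/(0.32949) = 0.44988
F(0.44988) = 0.00771
r_3 = 0.44988 − 0.00771·(0.44988 − 0.50000) / (0.00771 − 0.08256) = 0.44988 − (-0.00039)/(-0.07485) = 0.44472

0.450, 0.445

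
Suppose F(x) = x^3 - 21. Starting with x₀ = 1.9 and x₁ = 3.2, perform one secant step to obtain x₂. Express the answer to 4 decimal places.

F(1.9) = -14.141000, F(3.2) = 11.768000
x₂ = 3.200000 − 11.768000·(3.200000 − 1.900000) / (11.768000 − (-14.141000)) = 3.200000 − (15.298400)/(25.909000) = 2.609533

2.6095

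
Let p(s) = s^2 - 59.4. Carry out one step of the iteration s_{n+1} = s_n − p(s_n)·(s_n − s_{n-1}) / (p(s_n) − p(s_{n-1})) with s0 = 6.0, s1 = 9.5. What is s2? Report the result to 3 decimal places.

p(6.0) = -23.40000, p(9.5) = 30.85000
s2 = 9.50000 − 30.85000·(9.50000 − 6.00000) / (30.85000 − (-23.40000)) = 9.50000 − (107.97500)/(54.25000) = 7.50968

7.510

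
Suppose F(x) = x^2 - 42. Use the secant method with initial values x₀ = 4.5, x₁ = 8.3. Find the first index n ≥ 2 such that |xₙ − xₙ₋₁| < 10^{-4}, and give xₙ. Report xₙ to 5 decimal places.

F(4.5) = -21.7500000, F(8.3) = 26.8900000
x₂ = 8.3000000 − 26.8900000·(3.8000000)/(48.6400000) = 6.1992188;  |Δ| = 2.1007813
F(6.1992188) = -3.5696869
x₃ = 6.1992188 − (-3.5696869)·(-2.1007813)/(-30.4596869) = 6.4454173;  |Δ| = 0.2461986
F(6.4454173) = -0.4565956
x₄ = 6.4454173 − (-0.4565956)·(0.2461986)/(3.1130913) = 6.4815271;  |Δ| = 0.0361098
F(6.4815271) = 0.0101941
x₅ = 6.4815271 − 0.0101941·(0.0361098)/(0.4667897) = 6.4807385;  |Δ| = 0.0007886
F(6.4807385) = -0.0000279
x₆ = 6.4807385 − (-0.0000279)·(-0.0007886)/(-0.0102220) = 6.4807407;  |Δ| = 0.0000021
|x₆ − x₅| = 0.0000021 < 10^{-4}

n = 6, xₙ = 6.48074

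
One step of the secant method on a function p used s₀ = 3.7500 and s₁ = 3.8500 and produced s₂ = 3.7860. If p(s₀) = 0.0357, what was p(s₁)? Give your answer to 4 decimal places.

-0.0635

The secant line through (3.7500, 0.0357) and (3.8500, p(s₁)) crosses zero at s₂ = 3.7860.
So (3.7500, 0.0357), (3.8500, p(s₁)), (3.7860, 0) are collinear:
p(s₁) = 0.0357 · (3.8500 − 3.7860) / (3.7500 − 3.7860) = 0.0357 · (0.064000)/(-0.036000) = -0.063467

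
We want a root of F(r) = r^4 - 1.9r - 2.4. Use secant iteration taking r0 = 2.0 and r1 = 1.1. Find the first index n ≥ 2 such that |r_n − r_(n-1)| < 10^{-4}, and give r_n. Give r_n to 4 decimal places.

F(2.0) = 9.800000, F(1.1) = -3.025900
r2 = 1.100000 − (-3.025900)·(-0.900000)/(-12.825900) = 1.312329;  |Δ| = 0.212329
F(1.312329) = -1.927427
r3 = 1.312329 − (-1.927427)·(0.212329)/(1.098473) = 1.684890;  |Δ| = 0.372561
F(1.684890) = 2.457808
r4 = 1.684890 − 2.457808·(0.372561)/(4.385235) = 1.476080;  |Δ| = 0.208811
F(1.476080) = -0.457335
r5 = 1.476080 − (-0.457335)·(-0.208811)/(-2.915143) = 1.508838;  |Δ| = 0.032759
F(1.508838) = -0.083917
r6 = 1.508838 − (-0.083917)·(0.032759)/(0.373417) = 1.516200;  |Δ| = 0.007362
F(1.516200) = 0.003989
r7 = 1.516200 − 0.003989·(0.007362)/(0.087907) = 1.515866;  |Δ| = 0.000334
F(1.515866) = -0.000032
r8 = 1.515866 − (-0.000032)·(-0.000334)/(-0.004022) = 1.515869;  |Δ| = 0.000003
|r8 − r7| = 0.000003 < 10^{-4}

n = 8, r_n = 1.5159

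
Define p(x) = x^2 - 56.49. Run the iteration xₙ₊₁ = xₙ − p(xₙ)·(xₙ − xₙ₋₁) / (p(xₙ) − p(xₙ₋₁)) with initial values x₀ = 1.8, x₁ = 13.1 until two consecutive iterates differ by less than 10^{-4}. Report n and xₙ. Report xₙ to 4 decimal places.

p(1.8) = -53.250000, p(13.1) = 115.120000
x₂ = 13.100000 − 115.120000·(11.300000)/(168.370000) = 5.373826;  |Δ| = 7.726174
p(5.373826) = -27.611999
x₃ = 5.373826 − (-27.611999)·(-7.726174)/(-142.731999) = 6.868481;  |Δ| = 1.494655
p(6.868481) = -9.313973
x₄ = 6.868481 − (-9.313973)·(1.494655)/(18.298027) = 7.629283;  |Δ| = 0.760802
p(7.629283) = 1.715957
x₅ = 7.629283 − 1.715957·(0.760802)/(11.029930) = 7.510923;  |Δ| = 0.118360
p(7.510923) = -0.076040
x₆ = 7.510923 − (-0.076040)·(-0.118360)/(-1.791996) = 7.515945;  |Δ| = 0.005022
p(7.515945) = -0.000569
x₇ = 7.515945 − (-0.000569)·(0.005022)/(0.075470) = 7.515983;  |Δ| = 0.000038
|x₇ − x₆| = 0.000038 < 10^{-4}

n = 7, xₙ = 7.5160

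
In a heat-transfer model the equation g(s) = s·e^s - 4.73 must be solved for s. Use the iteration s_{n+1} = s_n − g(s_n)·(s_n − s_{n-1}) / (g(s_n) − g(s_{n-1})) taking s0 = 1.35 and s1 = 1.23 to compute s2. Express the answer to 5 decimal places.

1.29266

g(1.35) = 0.4775245, g(1.23) = -0.5218877
s2 = 1.2300000 − (-0.5218877)·(1.2300000 − 1.3500000) / (-0.5218877 − 0.4775245) = 1.2300000 − (0.0626265)/(-0.9994121) = 1.2926634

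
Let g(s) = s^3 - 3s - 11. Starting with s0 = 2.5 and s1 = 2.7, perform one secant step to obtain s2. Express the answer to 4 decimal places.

2.6663

g(2.5) = -2.875000, g(2.7) = 0.583000
s2 = 2.700000 − 0.583000·(2.700000 − 2.500000) / (0.583000 − (-2.875000)) = 2.700000 − (0.116600)/(3.458000) = 2.666281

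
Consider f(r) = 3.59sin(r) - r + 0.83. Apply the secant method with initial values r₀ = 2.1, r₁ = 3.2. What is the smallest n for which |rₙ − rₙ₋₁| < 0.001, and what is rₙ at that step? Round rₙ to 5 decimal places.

f(2.1) = 1.8289216, f(3.2) = -2.5795632
r₂ = 3.2000000 − (-2.5795632)·(1.1000000)/(-4.4084848) = 2.5563504;  |Δ| = 0.6436496
f(2.5563504) = 0.2567704
r₃ = 2.5563504 − 0.2567704·(-0.6436496)/(2.8363336) = 2.6146193;  |Δ| = 0.0582689
f(2.6146193) = 0.0208619
r₄ = 2.6146193 − 0.0208619·(0.0582689)/(-0.2359085) = 2.6197722;  |Δ| = 0.0051529
f(2.6197722) = -0.0003039
r₅ = 2.6197722 − (-0.0003039)·(0.0051529)/(-0.0211659) = 2.6196982;  |Δ| = 0.0000740
|r₅ − r₄| = 0.0000740 < 0.001

n = 5, rₙ = 2.61970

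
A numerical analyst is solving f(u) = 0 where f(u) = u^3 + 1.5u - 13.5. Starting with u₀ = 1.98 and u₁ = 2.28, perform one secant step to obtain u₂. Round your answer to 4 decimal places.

f(1.98) = -2.767608, f(2.28) = 1.772352
u₂ = 2.280000 − 1.772352·(2.280000 − 1.980000) / (1.772352 − (-2.767608)) = 2.280000 − (0.531706)/(4.539960) = 2.162883

2.1629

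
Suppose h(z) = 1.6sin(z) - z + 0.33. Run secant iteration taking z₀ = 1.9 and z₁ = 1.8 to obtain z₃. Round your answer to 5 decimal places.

1.86248

h(1.9) = -0.0559199, h(1.8) = 0.0881562
z₂ = 1.8000000 − 0.0881562·(1.8000000 − 1.9000000) / (0.0881562 − (-0.0559199)) = 1.8000000 − (-0.0088156)/(0.1440761) = 1.8611873
h(1.8611873) = 0.0018240
z₃ = 1.8611873 − 0.0018240·(1.8611873 − 1.8000000) / (0.0018240 − 0.0881562) = 1.8611873 − (0.0001116)/(-0.0863323) = 1.8624800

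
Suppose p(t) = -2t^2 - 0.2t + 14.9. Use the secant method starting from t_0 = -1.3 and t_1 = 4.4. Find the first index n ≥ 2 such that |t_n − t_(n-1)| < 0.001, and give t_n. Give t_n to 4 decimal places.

p(-1.3) = 11.780000, p(4.4) = -24.700000
t_2 = 4.400000 − (-24.700000)·(5.700000)/(-36.480000) = 0.540625;  |Δ| = 3.859375
p(0.540625) = 14.207324
t_3 = 0.540625 − 14.207324·(-3.859375)/(38.907324) = 1.949907;  |Δ| = 1.409282
p(1.949907) = 6.905744
t_4 = 1.949907 − 6.905744·(1.409282)/(-7.301580) = 3.282788;  |Δ| = 1.332881
p(3.282788) = -7.309957
t_5 = 3.282788 − (-7.309957)·(1.332881)/(-14.215701) = 2.597398;  |Δ| = 0.685390
p(2.597398) = 0.887568
t_6 = 2.597398 − 0.887568·(-0.685390)/(8.197526) = 2.671607;  |Δ| = 0.074209
p(2.671607) = 0.090710
t_7 = 2.671607 − 0.090710·(0.074209)/(-0.796858) = 2.680055;  |Δ| = 0.008448
p(2.680055) = -0.001397
t_8 = 2.680055 − (-0.001397)·(0.008448)/(-0.092107) = 2.679927;  |Δ| = 0.000128
|t_8 − t_7| = 0.000128 < 0.001

n = 8, t_n = 2.6799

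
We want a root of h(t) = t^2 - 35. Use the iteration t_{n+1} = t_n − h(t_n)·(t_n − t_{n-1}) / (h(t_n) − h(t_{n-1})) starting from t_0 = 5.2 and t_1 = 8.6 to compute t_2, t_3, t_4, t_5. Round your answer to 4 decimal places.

h(5.2) = -7.960000, h(8.6) = 38.960000
t_2 = 8.600000 − 38.960000·(8.600000 − 5.200000) / (38.960000 − (-7.960000)) = 8.600000 − (132.464000)/(46.920000) = 5.776812
h(5.776812) = -1.628448
t_3 = 5.776812 − (-1.628448)·(5.776812 − 8.600000) / (-1.628448 − 38.960000) = 5.776812 − (4.597415)/(-40.588448) = 5.890081
h(5.890081) = -0.306950
t_4 = 5.890081 − (-0.306950)·(5.890081 − 5.776812) / (-0.306950 − (-1.628448)) = 5.890081 − (-0.034768)/(1.321498) = 5.916390
h(5.916390) = 0.003672
t_5 = 5.916390 − 0.003672·(5.916390 − 5.890081) / (0.003672 − (-0.306950)) = 5.916390 − (0.000097)/(0.310622) = 5.916079

5.7768, 5.8901, 5.9164, 5.9161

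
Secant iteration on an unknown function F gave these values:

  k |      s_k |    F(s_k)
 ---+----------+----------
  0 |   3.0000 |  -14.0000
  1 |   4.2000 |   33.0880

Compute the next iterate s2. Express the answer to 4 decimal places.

s2 = 4.2000 − 33.0880·(4.2000 − 3.0000) / (33.0880 − (-14.0000))
   = 4.2000 − (39.705600)/(47.088000) = 3.356779

3.3568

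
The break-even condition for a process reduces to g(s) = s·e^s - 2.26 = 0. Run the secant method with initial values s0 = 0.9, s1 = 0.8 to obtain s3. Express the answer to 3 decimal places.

0.910

g(0.9) = -0.04636, g(0.8) = -0.47957
s2 = 0.80000 − (-0.47957)·(0.80000 − 0.90000) / (-0.47957 − (-0.04636)) = 0.80000 − (0.04796)/(-0.43321) = 0.91070
g(0.91070) = 0.00406
s3 = 0.91070 − 0.00406·(0.91070 − 0.80000) / (0.00406 − (-0.47957)) = 0.91070 − (0.00045)/(0.48363) = 0.90977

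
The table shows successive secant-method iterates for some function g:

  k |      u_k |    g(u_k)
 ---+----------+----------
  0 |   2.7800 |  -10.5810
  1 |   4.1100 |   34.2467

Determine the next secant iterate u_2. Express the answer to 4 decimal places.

u_2 = 4.1100 − 34.2467·(4.1100 − 2.7800) / (34.2467 − (-10.5810))
   = 4.1100 − (45.548111)/(44.827700) = 3.093929

3.0939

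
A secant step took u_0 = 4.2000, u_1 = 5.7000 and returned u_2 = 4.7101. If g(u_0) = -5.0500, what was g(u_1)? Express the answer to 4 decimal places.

The secant line through (4.2000, -5.0500) and (5.7000, g(u_1)) crosses zero at u_2 = 4.7101.
So (4.2000, -5.0500), (5.7000, g(u_1)), (4.7101, 0) are collinear:
g(u_1) = -5.0500 · (5.7000 − 4.7101) / (4.2000 − 4.7101) = -5.0500 · (0.989900)/(-0.510100) = 9.800029

9.8000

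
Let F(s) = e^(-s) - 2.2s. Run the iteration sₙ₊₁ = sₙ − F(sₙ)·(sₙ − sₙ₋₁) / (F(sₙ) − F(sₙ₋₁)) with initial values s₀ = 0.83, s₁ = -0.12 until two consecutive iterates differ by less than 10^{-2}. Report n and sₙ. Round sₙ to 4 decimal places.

F(0.83) = -1.389951, F(-0.12) = 1.391497
s₂ = -0.120000 − 1.391497·(-0.950000)/(2.781448) = 0.355264;  |Δ| = 0.475264
F(0.355264) = -0.080593
s₃ = 0.355264 − (-0.080593)·(0.475264)/(-1.472089) = 0.329245;  |Δ| = 0.026019
F(0.329245) = -0.004871
s₄ = 0.329245 − (-0.004871)·(-0.026019)/(0.075721) = 0.327571;  |Δ| = 0.001674
|s₄ − s₃| = 0.001674 < 10^{-2}

n = 4, sₙ = 0.3276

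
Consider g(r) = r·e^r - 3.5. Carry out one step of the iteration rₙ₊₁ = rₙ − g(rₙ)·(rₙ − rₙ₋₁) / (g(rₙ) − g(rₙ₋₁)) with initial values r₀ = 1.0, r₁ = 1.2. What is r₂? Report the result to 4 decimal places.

1.1235

g(1.0) = -0.781718, g(1.2) = 0.484140
r₂ = 1.200000 − 0.484140·(1.200000 − 1.000000) / (0.484140 − (-0.781718)) = 1.200000 − (0.096828)/(1.265858) = 1.123508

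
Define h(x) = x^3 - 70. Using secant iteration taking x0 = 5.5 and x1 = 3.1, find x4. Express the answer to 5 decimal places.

h(5.5) = 96.3750000, h(3.1) = -40.2090000
x2 = 3.1000000 − (-40.2090000)·(3.1000000 − 5.5000000) / (-40.2090000 − 96.3750000) = 3.1000000 − (96.5016000)/(-136.5840000) = 3.8065366
h(3.8065366) = -14.8443455
x3 = 3.8065366 − (-14.8443455)·(3.8065366 − 3.1000000) / (-14.8443455 − (-40.2090000)) = 3.8065366 − (-10.4880740)/(25.3646545) = 4.2200283
h(4.2200283) = 5.1529616
x4 = 4.2200283 − 5.1529616·(4.2200283 − 3.8065366) / (5.1529616 − (-14.8443455)) = 4.2200283 − (2.1307068)/(19.9973071) = 4.1134786

4.11348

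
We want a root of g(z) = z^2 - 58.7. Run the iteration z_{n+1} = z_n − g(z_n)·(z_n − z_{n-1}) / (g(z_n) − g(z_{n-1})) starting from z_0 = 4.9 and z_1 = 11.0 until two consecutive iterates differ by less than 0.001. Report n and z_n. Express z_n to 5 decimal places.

n = 6, z_n = 7.66159

g(4.9) = -34.6900000, g(11.0) = 62.3000000
z_2 = 11.0000000 − 62.3000000·(6.1000000)/(96.9900000) = 7.0817610;  |Δ| = 3.9182390
g(7.0817610) = -8.5486610
z_3 = 7.0817610 − (-8.5486610)·(-3.9182390)/(-70.8486610) = 7.5545391;  |Δ| = 0.4727781
g(7.5545391) = -1.6289385
z_4 = 7.5545391 − (-1.6289385)·(0.4727781)/(6.9197225) = 7.6658335;  |Δ| = 0.1112944
g(7.6658335) = 0.0650040
z_5 = 7.6658335 − 0.0650040·(0.1112944)/(1.6939425) = 7.6615627;  |Δ| = 0.0042709
g(7.6615627) = -0.0004571
z_6 = 7.6615627 − (-0.0004571)·(-0.0042709)/(-0.0654611) = 7.6615925;  |Δ| = 0.0000298
|z_6 − z_5| = 0.0000298 < 0.001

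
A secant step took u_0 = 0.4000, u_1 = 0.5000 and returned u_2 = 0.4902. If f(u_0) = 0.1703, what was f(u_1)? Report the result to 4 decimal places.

The secant line through (0.4000, 0.1703) and (0.5000, f(u_1)) crosses zero at u_2 = 0.4902.
So (0.4000, 0.1703), (0.5000, f(u_1)), (0.4902, 0) are collinear:
f(u_1) = 0.1703 · (0.5000 − 0.4902) / (0.4000 − 0.4902) = 0.1703 · (0.009800)/(-0.090200) = -0.018503

-0.0185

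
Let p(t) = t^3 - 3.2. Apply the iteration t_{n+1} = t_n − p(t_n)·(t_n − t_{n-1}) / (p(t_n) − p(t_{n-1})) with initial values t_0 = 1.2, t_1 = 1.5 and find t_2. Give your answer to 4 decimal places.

p(1.2) = -1.472000, p(1.5) = 0.175000
t_2 = 1.500000 − 0.175000·(1.500000 − 1.200000) / (0.175000 − (-1.472000)) = 1.500000 − (0.052500)/(1.647000) = 1.468124

1.4681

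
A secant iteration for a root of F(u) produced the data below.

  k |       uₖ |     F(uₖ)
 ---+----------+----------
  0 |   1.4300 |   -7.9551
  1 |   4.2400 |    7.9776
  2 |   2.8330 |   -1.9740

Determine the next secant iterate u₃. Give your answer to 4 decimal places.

3.1121

u₃ = 2.8330 − (-1.9740)·(2.8330 − 4.2400) / (-1.9740 − 7.9776)
   = 2.8330 − (2.777418)/(-9.951600) = 3.112093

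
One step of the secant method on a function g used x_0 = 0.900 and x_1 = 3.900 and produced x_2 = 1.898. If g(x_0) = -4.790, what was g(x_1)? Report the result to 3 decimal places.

The secant line through (0.900, -4.790) and (3.900, g(x_1)) crosses zero at x_2 = 1.898.
So (0.900, -4.790), (3.900, g(x_1)), (1.898, 0) are collinear:
g(x_1) = -4.790 · (3.900 − 1.898) / (0.900 − 1.898) = -4.790 · (2.00200)/(-0.99800) = 9.60880

9.609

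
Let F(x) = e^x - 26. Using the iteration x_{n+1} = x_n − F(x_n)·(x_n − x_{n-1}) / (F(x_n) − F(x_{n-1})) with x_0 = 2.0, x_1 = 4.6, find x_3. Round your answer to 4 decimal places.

2.8475

F(2.0) = -18.610944, F(4.6) = 73.484316
x_2 = 4.600000 − 73.484316·(4.600000 − 2.000000) / (73.484316 − (-18.610944)) = 4.600000 − (191.059221)/(92.095260) = 2.525417
F(2.525417) = -13.503890
x_3 = 2.525417 − (-13.503890)·(2.525417 − 4.600000) / (-13.503890 − 73.484316) = 2.525417 − (28.014934)/(-86.988205) = 2.847472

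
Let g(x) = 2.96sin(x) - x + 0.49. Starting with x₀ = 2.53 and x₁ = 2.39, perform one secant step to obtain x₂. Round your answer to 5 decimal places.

g(2.53) = -0.3404504, g(2.39) = 0.1210975
x₂ = 2.3900000 − 0.1210975·(2.3900000 − 2.5300000) / (0.1210975 − (-0.3404504)) = 2.3900000 − (-0.0169537)/(0.4615480) = 2.4267322

2.42673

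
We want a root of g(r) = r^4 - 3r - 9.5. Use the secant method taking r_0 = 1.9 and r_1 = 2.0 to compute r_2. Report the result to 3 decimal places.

g(1.9) = -2.16790, g(2.0) = 0.50000
r_2 = 2.00000 − 0.50000·(2.00000 − 1.90000) / (0.50000 − (-2.16790)) = 2.00000 − (0.05000)/(2.66790) = 1.98126

1.981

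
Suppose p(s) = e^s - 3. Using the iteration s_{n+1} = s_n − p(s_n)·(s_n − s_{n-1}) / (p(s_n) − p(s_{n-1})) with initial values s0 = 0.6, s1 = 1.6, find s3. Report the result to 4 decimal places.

1.0700

p(0.6) = -1.177881, p(1.6) = 1.953032
s2 = 1.600000 − 1.953032·(1.600000 − 0.600000) / (1.953032 − (-1.177881)) = 1.600000 − (1.953032)/(3.130914) = 0.976210
p(0.976210) = -0.345623
s3 = 0.976210 − (-0.345623)·(0.976210 − 1.600000) / (-0.345623 − 1.953032) = 0.976210 − (0.215596)/(-2.298655) = 1.070002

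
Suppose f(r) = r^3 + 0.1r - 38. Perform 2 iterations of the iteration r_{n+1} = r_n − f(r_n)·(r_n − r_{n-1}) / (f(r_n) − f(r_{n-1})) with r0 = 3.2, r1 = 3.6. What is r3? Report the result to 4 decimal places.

3.3513

f(3.2) = -4.912000, f(3.6) = 9.016000
r2 = 3.600000 − 9.016000·(3.600000 − 3.200000) / (9.016000 − (-4.912000)) = 3.600000 − (3.606400)/(13.928000) = 3.341068
f(3.341068) = -0.370423
r3 = 3.341068 − (-0.370423)·(3.341068 − 3.600000) / (-0.370423 − 9.016000) = 3.341068 − (0.095914)/(-9.386423) = 3.351287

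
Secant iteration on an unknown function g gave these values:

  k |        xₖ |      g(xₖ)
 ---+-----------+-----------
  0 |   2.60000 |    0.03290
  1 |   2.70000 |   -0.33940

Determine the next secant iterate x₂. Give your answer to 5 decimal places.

x₂ = 2.70000 − (-0.33940)·(2.70000 − 2.60000) / (-0.33940 − 0.03290)
   = 2.70000 − (-0.0339400)/(-0.3723000) = 2.6088370

2.60884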